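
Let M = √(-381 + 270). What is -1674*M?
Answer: -1674*I*√111 ≈ -17637.0*I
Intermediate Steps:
M = I*√111 (M = √(-111) = I*√111 ≈ 10.536*I)
-1674*M = -1674*I*√111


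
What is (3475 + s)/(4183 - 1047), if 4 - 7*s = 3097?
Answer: 1327/1372 ≈ 0.96720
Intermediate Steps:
s = -3093/7 (s = 4/7 - ⅐*3097 = 4/7 - 3097/7 = -3093/7 ≈ -441.86)
(3475 + s)/(4183 - 1047) = (3475 - 3093/7)/(4183 - 1047) = (21232/7)/3136 = (21232/7)*(1/3136) = 1327/1372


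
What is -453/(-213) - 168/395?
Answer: 47717/28045 ≈ 1.7014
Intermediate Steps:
-453/(-213) - 168/395 = -453*(-1/213) - 168*1/395 = 151/71 - 168/395 = 47717/28045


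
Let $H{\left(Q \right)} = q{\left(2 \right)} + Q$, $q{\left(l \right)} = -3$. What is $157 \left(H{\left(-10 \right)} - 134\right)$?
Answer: $-23079$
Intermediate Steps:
$H{\left(Q \right)} = -3 + Q$
$157 \left(H{\left(-10 \right)} - 134\right) = 157 \left(\left(-3 - 10\right) - 134\right) = 157 \left(-13 - 134\right) = 157 \left(-147\right) = -23079$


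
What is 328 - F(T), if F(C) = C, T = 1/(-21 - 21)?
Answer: 13777/42 ≈ 328.02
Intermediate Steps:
T = -1/42 (T = 1/(-42) = -1/42 ≈ -0.023810)
328 - F(T) = 328 - 1*(-1/42) = 328 + 1/42 = 13777/42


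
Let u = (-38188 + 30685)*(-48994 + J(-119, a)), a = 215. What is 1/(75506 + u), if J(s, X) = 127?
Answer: 1/366724607 ≈ 2.7268e-9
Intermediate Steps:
u = 366649101 (u = (-38188 + 30685)*(-48994 + 127) = -7503*(-48867) = 366649101)
1/(75506 + u) = 1/(75506 + 366649101) = 1/366724607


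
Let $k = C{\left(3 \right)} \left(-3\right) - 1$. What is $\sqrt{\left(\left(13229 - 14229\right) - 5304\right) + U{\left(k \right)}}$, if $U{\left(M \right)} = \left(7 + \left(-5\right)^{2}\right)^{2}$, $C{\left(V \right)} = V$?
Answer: $4 i \sqrt{330} \approx 72.664 i$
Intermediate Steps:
$k = -10$ ($k = 3 \left(-3\right) - 1 = -9 - 1 = -10$)
$U{\left(M \right)} = 1024$ ($U{\left(M \right)} = \left(7 + 25\right)^{2} = 32^{2} = 1024$)
$\sqrt{\left(\left(13229 - 14229\right) - 5304\right) + U{\left(k \right)}} = \sqrt{\left(\left(13229 - 14229\right) - 5304\right) + 1024} = \sqrt{\left(-1000 - 5304\right) + 1024} = \sqrt{-6304 + 1024} = \sqrt{-5280} = 4 i \sqrt{330}$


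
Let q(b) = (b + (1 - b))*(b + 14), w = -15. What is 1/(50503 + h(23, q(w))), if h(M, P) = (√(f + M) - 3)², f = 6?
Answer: 16847/851463879 + 2*√29/851463879 ≈ 1.9799e-5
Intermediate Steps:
q(b) = 14 + b (q(b) = 1*(14 + b) = 14 + b)
h(M, P) = (-3 + √(6 + M))² (h(M, P) = (√(6 + M) - 3)² = (-3 + √(6 + M))²)
1/(50503 + h(23, q(w))) = 1/(50503 + (-3 + √(6 + 23))²) = 1/(50503 + (-3 + √29)²)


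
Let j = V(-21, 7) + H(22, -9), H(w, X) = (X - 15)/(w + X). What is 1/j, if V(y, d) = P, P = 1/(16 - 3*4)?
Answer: -52/83 ≈ -0.62651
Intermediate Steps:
H(w, X) = (-15 + X)/(X + w)
P = ¼ (P = 1/(16 - 12) = 1/4 = ¼ ≈ 0.25000)
V(y, d) = ¼
j = -83/52 (j = ¼ + (-15 - 9)/(-9 + 22) = ¼ - 24/13 = -83/52 ≈ -1.5962)
1/j = 1/(-83/52) = -52/83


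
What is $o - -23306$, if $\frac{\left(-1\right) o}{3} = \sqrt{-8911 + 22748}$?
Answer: $23306 - 3 \sqrt{13837} \approx 22953.0$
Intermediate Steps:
$o = - 3 \sqrt{13837}$ ($o = - 3 \sqrt{-8911 + 22748} = - 3 \sqrt{13837} \approx -352.89$)
$o - -23306 = - 3 \sqrt{13837} - -23306 = - 3 \sqrt{13837} + 23306 = 23306 - 3 \sqrt{13837}$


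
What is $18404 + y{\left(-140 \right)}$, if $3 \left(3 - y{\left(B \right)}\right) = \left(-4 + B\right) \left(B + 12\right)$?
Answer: $12263$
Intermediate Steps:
$y{\left(B \right)} = 3 - \frac{\left(-4 + B\right) \left(12 + B\right)}{3}$ ($y{\left(B \right)} = 3 - \frac{\left(-4 + B\right) \left(B + 12\right)}{3} = 3 - \frac{\left(-4 + B\right) \left(12 + B\right)}{3}$)
$18404 + y{\left(-140 \right)} = 18404 - \left(- \frac{1177}{3} + \frac{19600}{3}\right) = 18404 + \left(19 + \frac{1120}{3} - \frac{19600}{3}\right) = 18404 - 6141 = 12263$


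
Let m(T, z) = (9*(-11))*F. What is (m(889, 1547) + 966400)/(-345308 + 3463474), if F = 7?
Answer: 965707/3118166 ≈ 0.30970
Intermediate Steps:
m(T, z) = -693 (m(T, z) = (9*(-11))*7 = -99*7 = -693)
(m(889, 1547) + 966400)/(-345308 + 3463474) = (-693 + 966400)/(-345308 + 3463474) = 965707/3118166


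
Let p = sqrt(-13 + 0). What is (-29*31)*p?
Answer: -899*I*sqrt(13) ≈ -3241.4*I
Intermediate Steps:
p = I*sqrt(13) (p = sqrt(-13) = I*sqrt(13) ≈ 3.6056*I)
(-29*31)*p = (-29*31)*(I*sqrt(13)) = -899*I*sqrt(13)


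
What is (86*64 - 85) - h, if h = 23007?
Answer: -17588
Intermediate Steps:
(86*64 - 85) - h = (86*64 - 85) - 1*23007 = (5504 - 85) - 23007 = 5419 - 23007 = -17588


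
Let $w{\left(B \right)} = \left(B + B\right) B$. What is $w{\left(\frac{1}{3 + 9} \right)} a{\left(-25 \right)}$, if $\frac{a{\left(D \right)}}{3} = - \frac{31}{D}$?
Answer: $\frac{31}{600} \approx 0.051667$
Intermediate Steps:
$w{\left(B \right)} = 2 B^{2}$ ($w{\left(B \right)} = 2 B B = 2 B^{2}$)
$a{\left(D \right)} = - \frac{93}{D}$ ($a{\left(D \right)} = 3 \left(- \frac{31}{D}\right) = - \frac{93}{D}$)
$w{\left(\frac{1}{3 + 9} \right)} a{\left(-25 \right)} = 2 \left(\frac{1}{3 + 9}\right)^{2} \left(- \frac{93}{-25}\right) = 2 \left(\frac{1}{12}\right)^{2} \left(\left(-93\right) \left(- \frac{1}{25}\right)\right) = \frac{2}{144} \cdot \frac{93}{25} = 2 \cdot \frac{1}{144} \cdot \frac{93}{25} = \frac{1}{72} \cdot \frac{93}{25} = \frac{31}{600}$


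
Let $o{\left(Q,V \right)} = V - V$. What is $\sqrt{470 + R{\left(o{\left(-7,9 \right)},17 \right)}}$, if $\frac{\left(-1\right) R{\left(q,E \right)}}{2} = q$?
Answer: $\sqrt{470} \approx 21.679$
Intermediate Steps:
$o{\left(Q,V \right)} = 0$
$R{\left(q,E \right)} = - 2 q$
$\sqrt{470 + R{\left(o{\left(-7,9 \right)},17 \right)}} = \sqrt{470 - 0} = \sqrt{470 + 0} = \sqrt{470}$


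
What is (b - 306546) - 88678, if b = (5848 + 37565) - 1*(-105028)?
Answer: -246783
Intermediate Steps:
b = 148441 (b = 43413 + 105028 = 148441)
(b - 306546) - 88678 = (148441 - 306546) - 88678 = -158105 - 88678 = -246783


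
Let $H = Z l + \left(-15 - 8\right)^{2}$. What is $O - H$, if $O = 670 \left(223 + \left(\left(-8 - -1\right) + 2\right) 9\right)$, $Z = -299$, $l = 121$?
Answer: $154910$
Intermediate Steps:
$O = 119260$ ($O = 670 \left(223 + \left(\left(-8 + 1\right) + 2\right) 9\right) = 670 \left(223 + \left(-7 + 2\right) 9\right) = 670 \left(223 - 45\right) = 670 \cdot 178 = 119260$)
$H = -35650$ ($H = \left(-299\right) 121 + \left(-15 - 8\right)^{2} = -36179 + \left(-23\right)^{2} = -36179 + 529 = -35650$)
$O - H = 119260 - -35650 = 119260 + 35650 = 154910$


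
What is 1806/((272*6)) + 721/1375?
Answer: 609987/374000 ≈ 1.6310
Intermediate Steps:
1806/((272*6)) + 721/1375 = 1806/1632 + 721*(1/1375) = 1806*(1/1632) + 721/1375 = 301/272 + 721/1375 = 609987/374000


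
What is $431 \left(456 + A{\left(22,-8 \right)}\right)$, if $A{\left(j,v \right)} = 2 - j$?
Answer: $187916$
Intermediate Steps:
$431 \left(456 + A{\left(22,-8 \right)}\right) = 431 \left(456 + \left(2 - 22\right)\right) = 431 \left(456 - 20\right) = 431 \cdot 436 = 187916$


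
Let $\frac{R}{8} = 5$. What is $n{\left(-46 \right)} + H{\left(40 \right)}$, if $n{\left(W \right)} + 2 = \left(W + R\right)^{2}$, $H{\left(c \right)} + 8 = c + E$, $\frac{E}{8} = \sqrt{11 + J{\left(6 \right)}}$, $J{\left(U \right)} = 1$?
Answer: $66 + 16 \sqrt{3} \approx 93.713$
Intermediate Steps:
$R = 40$ ($R = 8 \cdot 5 = 40$)
$E = 16 \sqrt{3}$ ($E = 8 \sqrt{11 + 1} = 8 \sqrt{12} = 8 \cdot 2 \sqrt{3} = 16 \sqrt{3} \approx 27.713$)
$H{\left(c \right)} = -8 + c + 16 \sqrt{3}$ ($H{\left(c \right)} = -8 + \left(c + 16 \sqrt{3}\right) = -8 + c + 16 \sqrt{3}$)
$n{\left(W \right)} = -2 + \left(40 + W\right)^{2}$ ($n{\left(W \right)} = -2 + \left(W + 40\right)^{2} = -2 + \left(40 + W\right)^{2}$)
$n{\left(-46 \right)} + H{\left(40 \right)} = \left(-2 + \left(40 - 46\right)^{2}\right) + \left(-8 + 40 + 16 \sqrt{3}\right) = \left(-2 + \left(-6\right)^{2}\right) + \left(32 + 16 \sqrt{3}\right) = \left(-2 + 36\right) + \left(32 + 16 \sqrt{3}\right) = 34 + \left(32 + 16 \sqrt{3}\right) = 66 + 16 \sqrt{3}$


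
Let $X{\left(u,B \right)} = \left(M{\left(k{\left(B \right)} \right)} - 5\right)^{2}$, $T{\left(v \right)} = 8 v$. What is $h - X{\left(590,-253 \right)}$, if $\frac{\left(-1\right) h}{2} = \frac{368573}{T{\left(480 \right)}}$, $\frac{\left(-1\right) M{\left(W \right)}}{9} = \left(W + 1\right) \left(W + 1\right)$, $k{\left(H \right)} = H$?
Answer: $- \frac{627185500556093}{1920} \approx -3.2666 \cdot 10^{11}$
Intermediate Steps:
$M{\left(W \right)} = - 9 \left(1 + W\right)^{2}$ ($M{\left(W \right)} = - 9 \left(W + 1\right) \left(W + 1\right) = - 9 \left(1 + W\right) \left(1 + W\right) = - 9 \left(1 + W\right)^{2}$)
$X{\left(u,B \right)} = \left(-5 - 9 \left(1 + B\right)^{2}\right)^{2}$ ($X{\left(u,B \right)} = \left(- 9 \left(1 + B\right)^{2} - 5\right)^{2} = \left(-5 - 9 \left(1 + B\right)^{2}\right)^{2}$)
$h = - \frac{368573}{1920}$ ($h = - 2 \frac{368573}{8 \cdot 480} = - 2 \cdot \frac{368573}{3840} = - 2 \cdot 368573 \cdot \frac{1}{3840} = \left(-2\right) \frac{368573}{3840} = - \frac{368573}{1920} \approx -191.97$)
$h - X{\left(590,-253 \right)} = - \frac{368573}{1920} - \left(5 + 9 \left(1 - 253\right)^{2}\right)^{2} = - \frac{368573}{1920} - \left(5 + 9 \left(-252\right)^{2}\right)^{2} = - \frac{368573}{1920} - \left(5 + 9 \cdot 63504\right)^{2} = - \frac{368573}{1920} - \left(5 + 571536\right)^{2} = - \frac{368573}{1920} - 571541^{2} = - \frac{368573}{1920} - 326659114681 = - \frac{627185500556093}{1920}$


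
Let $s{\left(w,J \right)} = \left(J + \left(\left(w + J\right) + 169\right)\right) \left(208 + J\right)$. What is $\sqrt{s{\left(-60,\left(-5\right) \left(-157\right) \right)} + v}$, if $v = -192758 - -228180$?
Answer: $\sqrt{1702669} \approx 1304.9$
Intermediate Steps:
$v = 35422$ ($v = -192758 + 228180 = 35422$)
$s{\left(w,J \right)} = \left(208 + J\right) \left(169 + w + 2 J\right)$ ($s{\left(w,J \right)} = \left(J + \left(\left(J + w\right) + 169\right)\right) \left(208 + J\right) = \left(J + \left(169 + J + w\right)\right) \left(208 + J\right) = \left(169 + w + 2 J\right) \left(208 + J\right) = \left(208 + J\right) \left(169 + w + 2 J\right)$)
$\sqrt{s{\left(-60,\left(-5\right) \left(-157\right) \right)} + v} = \sqrt{\left(35152 + 2 \left(\left(-5\right) \left(-157\right)\right)^{2} + 208 \left(-60\right) + 585 \left(\left(-5\right) \left(-157\right)\right) + \left(-5\right) \left(-157\right) \left(-60\right)\right) + 35422} = \sqrt{\left(35152 + 2 \cdot 785^{2} - 12480 + 585 \cdot 785 + 785 \left(-60\right)\right) + 35422} = \sqrt{\left(35152 + 2 \cdot 616225 - 12480 + 459225 - 47100\right) + 35422} = \sqrt{\left(35152 + 1232450 - 12480 + 459225 - 47100\right) + 35422} = \sqrt{1667247 + 35422} = \sqrt{1702669}$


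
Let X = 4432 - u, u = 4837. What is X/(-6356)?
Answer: 405/6356 ≈ 0.063719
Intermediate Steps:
X = -405 (X = 4432 - 1*4837 = 4432 - 4837 = -405)
X/(-6356) = -405/(-6356) = -405*(-1/6356) = 405/6356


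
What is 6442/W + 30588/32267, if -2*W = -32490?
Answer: 704766074/524177415 ≈ 1.3445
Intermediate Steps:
W = 16245 (W = -½*(-32490) = 16245)
6442/W + 30588/32267 = 6442/16245 + 30588/32267 = 704766074/524177415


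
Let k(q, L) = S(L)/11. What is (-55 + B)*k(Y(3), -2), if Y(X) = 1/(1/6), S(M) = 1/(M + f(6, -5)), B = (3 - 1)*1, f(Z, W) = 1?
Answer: 53/11 ≈ 4.8182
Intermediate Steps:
B = 2 (B = 2*1 = 2)
S(M) = 1/(1 + M) (S(M) = 1/(M + 1) = 1/(1 + M))
Y(X) = 6 (Y(X) = 1/(1*(⅙)) = 1/(⅙) = 1*6 = 6)
k(q, L) = 1/(11*(1 + L)) (k(q, L) = 1/((1 + L)*11) = (1/11)/(1 + L) = 1/(11*(1 + L)))
(-55 + B)*k(Y(3), -2) = (-55 + 2)*(1/(11*(1 - 2))) = -53/(11*(-1)) = -53*(-1)/11 = -53*(-1/11) = 53/11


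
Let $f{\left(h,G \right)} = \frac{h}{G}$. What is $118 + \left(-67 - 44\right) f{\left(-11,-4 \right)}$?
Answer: $- \frac{749}{4} \approx -187.25$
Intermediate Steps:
$118 + \left(-67 - 44\right) f{\left(-11,-4 \right)} = 118 + \left(-67 - 44\right) \left(- \frac{11}{-4}\right) = 118 - 111 \left(\left(-11\right) \left(- \frac{1}{4}\right)\right) = 118 - \frac{1221}{4} = - \frac{749}{4}$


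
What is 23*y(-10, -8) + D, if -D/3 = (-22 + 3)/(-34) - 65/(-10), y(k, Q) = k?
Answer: -4270/17 ≈ -251.18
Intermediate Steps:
D = -360/17 (D = -3*((-22 + 3)/(-34) - 65/(-10)) = -3*(-19*(-1/34) - 65*(-1/10)) = -3*(19/34 + 13/2) = -3*120/17 = -360/17 ≈ -21.176)
23*y(-10, -8) + D = 23*(-10) - 360/17 = -230 - 360/17 = -4270/17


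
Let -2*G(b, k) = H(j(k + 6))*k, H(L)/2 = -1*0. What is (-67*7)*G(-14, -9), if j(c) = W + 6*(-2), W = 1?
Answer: 0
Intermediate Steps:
j(c) = -11 (j(c) = 1 + 6*(-2) = 1 - 12 = -11)
H(L) = 0 (H(L) = 2*(-1*0) = 2*0 = 0)
G(b, k) = 0 (G(b, k) = -0*k = -1/2*0 = 0)
(-67*7)*G(-14, -9) = -67*7*0 = -469*0 = 0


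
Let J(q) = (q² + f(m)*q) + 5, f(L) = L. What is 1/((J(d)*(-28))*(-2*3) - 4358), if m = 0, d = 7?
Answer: 1/4714 ≈ 0.00021213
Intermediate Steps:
J(q) = 5 + q² (J(q) = (q² + 0*q) + 5 = (q² + 0) + 5 = q² + 5 = 5 + q²)
1/((J(d)*(-28))*(-2*3) - 4358) = 1/(((5 + 7²)*(-28))*(-2*3) - 4358) = 1/(((5 + 49)*(-28))*(-6) - 4358) = 1/((54*(-28))*(-6) - 4358) = 1/(-1512*(-6) - 4358) = 1/(9072 - 4358) = 1/4714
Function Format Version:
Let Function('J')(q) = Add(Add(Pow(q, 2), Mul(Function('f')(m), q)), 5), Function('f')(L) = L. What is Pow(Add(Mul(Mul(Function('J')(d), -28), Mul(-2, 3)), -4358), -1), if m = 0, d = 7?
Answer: Rational(1, 4714) ≈ 0.00021213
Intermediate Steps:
Function('J')(q) = Add(5, Pow(q, 2)) (Function('J')(q) = Add(Add(Pow(q, 2), Mul(0, q)), 5) = Add(Add(Pow(q, 2), 0), 5) = Add(Pow(q, 2), 5) = Add(5, Pow(q, 2)))
Pow(Add(Mul(Mul(Function('J')(d), -28), Mul(-2, 3)), -4358), -1) = Pow(Add(Mul(Mul(Add(5, Pow(7, 2)), -28), Mul(-2, 3)), -4358), -1) = Pow(Add(Mul(Mul(Add(5, 49), -28), -6), -4358), -1) = Pow(Add(Mul(Mul(54, -28), -6), -4358), -1) = Pow(Add(Mul(-1512, -6), -4358), -1) = Pow(Add(9072, -4358), -1) = Pow(4714, -1) = Rational(1, 4714)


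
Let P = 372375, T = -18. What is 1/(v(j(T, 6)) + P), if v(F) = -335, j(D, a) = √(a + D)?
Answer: 1/372040 ≈ 2.6879e-6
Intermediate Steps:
j(D, a) = √(D + a)
1/(v(j(T, 6)) + P) = 1/(-335 + 372375) = 1/372040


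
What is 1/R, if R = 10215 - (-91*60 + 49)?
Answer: 1/15626 ≈ 6.3996e-5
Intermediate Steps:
R = 15626 (R = 10215 - (-5460 + 49) = 10215 - 1*(-5411) = 10215 + 5411 = 15626)
1/R = 1/15626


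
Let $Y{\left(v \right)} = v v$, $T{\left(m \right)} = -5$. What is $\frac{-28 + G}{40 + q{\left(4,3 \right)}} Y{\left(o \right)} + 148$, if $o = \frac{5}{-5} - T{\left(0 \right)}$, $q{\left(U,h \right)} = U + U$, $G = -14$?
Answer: $134$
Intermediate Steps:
$q{\left(U,h \right)} = 2 U$
$o = 4$ ($o = \frac{5}{-5} - -5 = 5 \left(- \frac{1}{5}\right) + 5 = -1 + 5 = 4$)
$Y{\left(v \right)} = v^{2}$
$\frac{-28 + G}{40 + q{\left(4,3 \right)}} Y{\left(o \right)} + 148 = \frac{-28 - 14}{40 + 2 \cdot 4} \cdot 4^{2} + 148 = - \frac{42}{40 + 8} \cdot 16 + 148 = - \frac{42}{48} \cdot 16 + 148 = \left(-42\right) \frac{1}{48} \cdot 16 + 148 = \left(- \frac{7}{8}\right) 16 + 148 = -14 + 148 = 134$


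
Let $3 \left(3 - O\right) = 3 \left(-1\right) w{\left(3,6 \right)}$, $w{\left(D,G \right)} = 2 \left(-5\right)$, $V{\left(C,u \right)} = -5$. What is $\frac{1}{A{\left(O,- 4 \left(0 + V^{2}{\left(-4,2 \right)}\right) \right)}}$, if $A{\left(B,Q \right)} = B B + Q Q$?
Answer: $\frac{1}{10049} \approx 9.9512 \cdot 10^{-5}$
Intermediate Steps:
$w{\left(D,G \right)} = -10$
$O = -7$ ($O = 3 - \frac{3 \left(-1\right) \left(-10\right)}{3} = 3 - \frac{\left(-3\right) \left(-10\right)}{3} = 3 - 10 = -7$)
$A{\left(B,Q \right)} = B^{2} + Q^{2}$
$\frac{1}{A{\left(O,- 4 \left(0 + V^{2}{\left(-4,2 \right)}\right) \right)}} = \frac{1}{\left(-7\right)^{2} + \left(- 4 \left(0 + \left(-5\right)^{2}\right)\right)^{2}} = \frac{1}{49 + \left(- 4 \left(0 + 25\right)\right)^{2}} = \frac{1}{49 + \left(\left(-4\right) 25\right)^{2}} = \frac{1}{49 + \left(-100\right)^{2}} = \frac{1}{49 + 10000} = \frac{1}{10049}$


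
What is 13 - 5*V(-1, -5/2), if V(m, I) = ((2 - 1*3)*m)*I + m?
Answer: 61/2 ≈ 30.500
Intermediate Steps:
V(m, I) = m - I*m (V(m, I) = ((2 - 3)*m)*I + m = (-m)*I + m = -I*m + m = m - I*m)
13 - 5*V(-1, -5/2) = 13 - (-5)*(1 - (-5)/2) = 13 - (-5)*(1 - 1*(-5/2)) = 13 - (-5)*(1 + 5/2) = 13 - (-5)*7/2 = 13 - 5*(-7/2) = 13 + 35/2 = 61/2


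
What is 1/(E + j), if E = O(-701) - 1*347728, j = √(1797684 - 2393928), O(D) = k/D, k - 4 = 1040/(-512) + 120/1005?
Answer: -785462154230547296/273128533126225045209865 - 4517681334272*I*√149061/273128533126225045209865 ≈ -2.8758e-6 - 6.386e-9*I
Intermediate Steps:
k = 4477/2144 (k = 4 + (1040/(-512) + 120/1005) = 4 + (1040*(-1/512) + 120*(1/1005)) = 4 + (-65/32 + 8/67) = 4 - 4099/2144 = 4477/2144 ≈ 2.0882)
O(D) = 4477/(2144*D)
j = 2*I*√149061 (j = √(-596244) = 2*I*√149061 ≈ 772.17*I)
E = -522615715709/1502944 (E = (4477/2144)/(-701) - 1*347728 = (4477/2144)*(-1/701) - 347728 = -4477/1502944 - 347728 = -522615715709/1502944 ≈ -3.4773e+5)
1/(E + j) = 1/(-522615715709/1502944 + 2*I*√149061)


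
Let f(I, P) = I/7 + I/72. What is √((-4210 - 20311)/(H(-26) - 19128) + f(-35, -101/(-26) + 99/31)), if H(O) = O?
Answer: I*√55549645486/114924 ≈ 2.0508*I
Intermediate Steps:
f(I, P) = 79*I/504 (f(I, P) = I*(⅐) + I*(1/72) = I/7 + I/72 = 79*I/504)
√((-4210 - 20311)/(H(-26) - 19128) + f(-35, -101/(-26) + 99/31)) = √((-4210 - 20311)/(-26 - 19128) + (79/504)*(-35)) = √(-24521/(-19154) - 395/72) = √(-24521*(-1/19154) - 395/72) = √(24521/19154 - 395/72) = √(-2900159/689544) = I*√55549645486/114924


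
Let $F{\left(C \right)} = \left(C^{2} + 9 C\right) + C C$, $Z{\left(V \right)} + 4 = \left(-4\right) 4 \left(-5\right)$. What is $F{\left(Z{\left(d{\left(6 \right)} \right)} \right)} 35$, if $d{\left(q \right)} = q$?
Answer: $428260$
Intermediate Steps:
$Z{\left(V \right)} = 76$ ($Z{\left(V \right)} = -4 + \left(-4\right) 4 \left(-5\right) = -4 - -80 = -4 + 80 = 76$)
$F{\left(C \right)} = 2 C^{2} + 9 C$ ($F{\left(C \right)} = \left(C^{2} + 9 C\right) + C^{2} = 2 C^{2} + 9 C$)
$F{\left(Z{\left(d{\left(6 \right)} \right)} \right)} 35 = 76 \left(9 + 2 \cdot 76\right) 35 = 76 \left(9 + 152\right) 35 = 76 \cdot 161 \cdot 35 = 12236 \cdot 35 = 428260$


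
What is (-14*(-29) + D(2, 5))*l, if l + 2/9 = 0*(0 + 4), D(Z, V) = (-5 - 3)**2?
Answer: -940/9 ≈ -104.44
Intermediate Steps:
D(Z, V) = 64 (D(Z, V) = (-8)**2 = 64)
l = -2/9 (l = -2/9 + 0*(0 + 4) = -2/9 + 0*4 = -2/9 + 0 = -2/9 ≈ -0.22222)
(-14*(-29) + D(2, 5))*l = (-14*(-29) + 64)*(-2/9) = (406 + 64)*(-2/9) = 470*(-2/9) = -940/9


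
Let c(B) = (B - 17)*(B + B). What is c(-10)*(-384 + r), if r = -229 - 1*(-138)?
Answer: -256500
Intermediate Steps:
c(B) = 2*B*(-17 + B) (c(B) = (-17 + B)*(2*B) = 2*B*(-17 + B))
r = -91 (r = -229 + 138 = -91)
c(-10)*(-384 + r) = (2*(-10)*(-17 - 10))*(-384 - 91) = (2*(-10)*(-27))*(-475) = 540*(-475) = -256500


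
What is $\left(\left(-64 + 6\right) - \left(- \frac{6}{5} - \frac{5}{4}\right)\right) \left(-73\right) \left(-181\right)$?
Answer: $- \frac{14679643}{20} \approx -7.3398 \cdot 10^{5}$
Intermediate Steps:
$\left(\left(-64 + 6\right) - \left(- \frac{6}{5} - \frac{5}{4}\right)\right) \left(-73\right) \left(-181\right) = \left(-58 - - \frac{49}{20}\right) \left(-73\right) \left(-181\right) = \left(-58 + \left(\frac{6}{5} + \frac{5}{4}\right)\right) \left(-73\right) \left(-181\right) = \left(-58 + \frac{49}{20}\right) \left(-73\right) \left(-181\right) = \left(- \frac{1111}{20}\right) \left(-73\right) \left(-181\right) = \frac{81103}{20} \left(-181\right) = - \frac{14679643}{20}$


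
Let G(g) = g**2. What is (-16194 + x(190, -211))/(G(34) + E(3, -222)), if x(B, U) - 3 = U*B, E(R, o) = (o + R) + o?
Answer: -56281/715 ≈ -78.715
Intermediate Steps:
E(R, o) = R + 2*o (E(R, o) = (R + o) + o = R + 2*o)
x(B, U) = 3 + B*U (x(B, U) = 3 + U*B = 3 + B*U)
(-16194 + x(190, -211))/(G(34) + E(3, -222)) = (-16194 + (3 + 190*(-211)))/(34**2 + (3 + 2*(-222))) = (-16194 + (3 - 40090))/(1156 + (3 - 444)) = (-16194 - 40087)/(1156 - 441) = -56281/715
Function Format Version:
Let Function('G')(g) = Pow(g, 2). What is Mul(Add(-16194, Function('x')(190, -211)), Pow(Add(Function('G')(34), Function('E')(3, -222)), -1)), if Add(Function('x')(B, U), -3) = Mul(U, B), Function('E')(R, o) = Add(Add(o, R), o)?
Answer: Rational(-56281, 715) ≈ -78.715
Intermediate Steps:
Function('E')(R, o) = Add(R, Mul(2, o)) (Function('E')(R, o) = Add(Add(R, o), o) = Add(R, Mul(2, o)))
Function('x')(B, U) = Add(3, Mul(B, U)) (Function('x')(B, U) = Add(3, Mul(U, B)) = Add(3, Mul(B, U)))
Mul(Add(-16194, Function('x')(190, -211)), Pow(Add(Function('G')(34), Function('E')(3, -222)), -1)) = Mul(Add(-16194, Add(3, Mul(190, -211))), Pow(Add(Pow(34, 2), Add(3, Mul(2, -222))), -1)) = Mul(Add(-16194, Add(3, -40090)), Pow(Add(1156, Add(3, -444)), -1)) = Mul(Add(-16194, -40087), Pow(Add(1156, -441), -1)) = Mul(-56281, Pow(715, -1)) = Mul(-56281, Rational(1, 715)) = Rational(-56281, 715)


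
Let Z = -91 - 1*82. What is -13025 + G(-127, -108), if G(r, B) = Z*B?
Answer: 5659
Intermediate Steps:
Z = -173 (Z = -91 - 82 = -173)
G(r, B) = -173*B
-13025 + G(-127, -108) = -13025 - 173*(-108) = -13025 + 18684 = 5659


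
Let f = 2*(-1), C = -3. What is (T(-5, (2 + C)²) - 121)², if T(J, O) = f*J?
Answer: 12321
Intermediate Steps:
f = -2
T(J, O) = -2*J
(T(-5, (2 + C)²) - 121)² = (-2*(-5) - 121)² = (10 - 121)² = (-111)² = 12321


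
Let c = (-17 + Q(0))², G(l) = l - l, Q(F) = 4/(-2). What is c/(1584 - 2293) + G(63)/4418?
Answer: -361/709 ≈ -0.50917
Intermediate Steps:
Q(F) = -2 (Q(F) = 4*(-½) = -2)
G(l) = 0
c = 361 (c = (-17 - 2)² = (-19)² = 361)
c/(1584 - 2293) + G(63)/4418 = 361/(1584 - 2293) + 0/4418 = 361/(-709) + 0*(1/4418) = 361*(-1/709) + 0 = -361/709 + 0 = -361/709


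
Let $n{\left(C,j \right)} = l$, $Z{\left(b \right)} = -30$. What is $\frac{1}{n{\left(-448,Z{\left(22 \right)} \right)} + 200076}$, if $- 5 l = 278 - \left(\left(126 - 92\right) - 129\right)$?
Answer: $\frac{5}{1000007} \approx 5.0 \cdot 10^{-6}$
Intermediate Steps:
$l = - \frac{373}{5}$ ($l = - \frac{278 - \left(\left(126 - 92\right) - 129\right)}{5} = - \frac{278 - \left(34 - 129\right)}{5} = - \frac{278 - -95}{5} = - \frac{278 + 95}{5} = \left(- \frac{1}{5}\right) 373 = - \frac{373}{5} \approx -74.6$)
$n{\left(C,j \right)} = - \frac{373}{5}$
$\frac{1}{n{\left(-448,Z{\left(22 \right)} \right)} + 200076} = \frac{1}{- \frac{373}{5} + 200076} = \frac{1}{\frac{1000007}{5}} = \frac{5}{1000007}$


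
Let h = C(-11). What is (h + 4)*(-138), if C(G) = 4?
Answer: -1104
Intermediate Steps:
h = 4
(h + 4)*(-138) = (4 + 4)*(-138) = 8*(-138) = -1104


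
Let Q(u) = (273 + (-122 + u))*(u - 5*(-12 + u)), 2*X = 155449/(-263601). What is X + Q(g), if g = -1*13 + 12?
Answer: 5060983751/527202 ≈ 9599.7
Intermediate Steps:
X = -155449/527202 (X = (155449/(-263601))/2 = (155449*(-1/263601))/2 = (1/2)*(-155449/263601) = -155449/527202 ≈ -0.29486)
g = -1 (g = -13 + 12 = -1)
Q(u) = (60 - 4*u)*(151 + u) (Q(u) = (151 + u)*(u + (60 - 5*u)) = (151 + u)*(60 - 4*u) = (60 - 4*u)*(151 + u))
X + Q(g) = -155449/527202 + (9060 - 544*(-1) - 4*(-1)**2) = -155449/527202 + (9060 + 544 - 4*1) = -155449/527202 + (9060 + 544 - 4) = -155449/527202 + 9600 = 5060983751/527202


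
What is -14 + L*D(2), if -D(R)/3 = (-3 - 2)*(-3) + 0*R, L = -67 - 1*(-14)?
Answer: 2371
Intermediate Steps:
L = -53 (L = -67 + 14 = -53)
D(R) = -45 (D(R) = -3*((-3 - 2)*(-3) + 0*R) = -3*(-5*(-3) + 0) = -3*(15 + 0) = -3*15 = -45)
-14 + L*D(2) = -14 - 53*(-45) = -14 + 2385 = 2371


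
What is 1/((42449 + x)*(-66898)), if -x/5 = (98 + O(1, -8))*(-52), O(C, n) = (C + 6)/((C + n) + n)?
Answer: -3/13608591854 ≈ -2.2045e-10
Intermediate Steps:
O(C, n) = (6 + C)/(C + 2*n)
x = 76076/3 (x = -5*(98 + (6 + 1)/(1 + 2*(-8)))*(-52) = -5*(98 + 7/(1 - 16))*(-52) = -5*(98 + 7/(-15))*(-52) = -5*(98 - 1/15*7)*(-52) = -5*(98 - 7/15)*(-52) = -1463*(-52)/3 = -5*(-76076/15) = 76076/3 ≈ 25359.)
1/((42449 + x)*(-66898)) = 1/((42449 + 76076/3)*(-66898)) = -1/66898/(203423/3) = (3/203423)*(-1/66898) = -3/13608591854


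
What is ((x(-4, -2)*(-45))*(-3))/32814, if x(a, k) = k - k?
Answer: 0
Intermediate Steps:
x(a, k) = 0
((x(-4, -2)*(-45))*(-3))/32814 = ((0*(-45))*(-3))/32814 = (0*(-3))*(1/32814) = 0*(1/32814) = 0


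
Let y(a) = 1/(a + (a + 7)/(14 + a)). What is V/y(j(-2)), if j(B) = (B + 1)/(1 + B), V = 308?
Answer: 7084/15 ≈ 472.27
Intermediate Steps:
j(B) = 1 (j(B) = (1 + B)/(1 + B) = 1)
y(a) = 1/(a + (7 + a)/(14 + a))
V/y(j(-2)) = 308/(((14 + 1)/(7 + 1**2 + 15*1))) = 308/((15/(7 + 1 + 15))) = 308/((15/23)) = 308/(((1/23)*15)) = 308/(15/23) = 308*(23/15) = 7084/15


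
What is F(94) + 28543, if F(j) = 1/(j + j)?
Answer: 5366085/188 ≈ 28543.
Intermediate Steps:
F(j) = 1/(2*j)
F(94) + 28543 = (1/2)/94 + 28543 = (1/2)*(1/94) + 28543 = 1/188 + 28543 = 5366085/188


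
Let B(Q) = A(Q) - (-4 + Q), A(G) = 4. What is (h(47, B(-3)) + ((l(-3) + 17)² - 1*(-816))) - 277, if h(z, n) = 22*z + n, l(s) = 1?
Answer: 1908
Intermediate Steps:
B(Q) = 8 - Q (B(Q) = 4 - (-4 + Q) = 4 + (4 - Q) = 8 - Q)
h(z, n) = n + 22*z
(h(47, B(-3)) + ((l(-3) + 17)² - 1*(-816))) - 277 = (((8 - 1*(-3)) + 22*47) + ((1 + 17)² - 1*(-816))) - 277 = (((8 + 3) + 1034) + (18² + 816)) - 277 = ((11 + 1034) + (324 + 816)) - 277 = (1045 + 1140) - 277 = 2185 - 277 = 1908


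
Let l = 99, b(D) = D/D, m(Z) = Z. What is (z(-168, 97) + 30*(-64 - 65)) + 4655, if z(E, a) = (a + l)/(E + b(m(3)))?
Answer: 130899/167 ≈ 783.83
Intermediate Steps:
b(D) = 1
z(E, a) = (99 + a)/(1 + E) (z(E, a) = (a + 99)/(E + 1) = (99 + a)/(1 + E))
(z(-168, 97) + 30*(-64 - 65)) + 4655 = ((99 + 97)/(1 - 168) + 30*(-64 - 65)) + 4655 = (196/(-167) + 30*(-129)) + 4655 = (-1/167*196 - 3870) + 4655 = (-196/167 - 3870) + 4655 = -646486/167 + 4655 = 130899/167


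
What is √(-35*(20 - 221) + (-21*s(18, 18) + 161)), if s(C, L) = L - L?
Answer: 2*√1799 ≈ 84.829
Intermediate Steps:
s(C, L) = 0
√(-35*(20 - 221) + (-21*s(18, 18) + 161)) = √(-35*(20 - 221) + (-21*0 + 161)) = √(-35*(-201) + (0 + 161)) = √(7035 + 161) = √7196 = 2*√1799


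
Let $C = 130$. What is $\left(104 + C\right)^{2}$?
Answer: $54756$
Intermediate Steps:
$\left(104 + C\right)^{2} = \left(104 + 130\right)^{2} = 234^{2} = 54756$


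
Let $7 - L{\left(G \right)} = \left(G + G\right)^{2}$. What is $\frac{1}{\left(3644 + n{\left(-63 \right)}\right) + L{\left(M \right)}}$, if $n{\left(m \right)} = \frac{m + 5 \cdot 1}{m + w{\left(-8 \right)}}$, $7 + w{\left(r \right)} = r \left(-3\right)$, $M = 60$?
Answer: $- \frac{23}{247198} \approx -9.3043 \cdot 10^{-5}$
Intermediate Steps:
$w{\left(r \right)} = -7 - 3 r$ ($w{\left(r \right)} = -7 + r \left(-3\right) = -7 - 3 r$)
$L{\left(G \right)} = 7 - 4 G^{2}$ ($L{\left(G \right)} = 7 - \left(G + G\right)^{2} = 7 - \left(2 G\right)^{2} = 7 - 4 G^{2}$)
$n{\left(m \right)} = \frac{5 + m}{17 + m}$ ($n{\left(m \right)} = \frac{m + 5 \cdot 1}{m - -17} = \frac{m + 5}{m + \left(-7 + 24\right)} = \frac{5 + m}{m + 17} = \frac{5 + m}{17 + m}$)
$\frac{1}{\left(3644 + n{\left(-63 \right)}\right) + L{\left(M \right)}} = \frac{1}{\left(3644 + \frac{5 - 63}{17 - 63}\right) + \left(7 - 4 \cdot 60^{2}\right)} = \frac{1}{\left(3644 + \frac{1}{-46} \left(-58\right)\right) + \left(7 - 14400\right)} = \frac{1}{\left(3644 - - \frac{29}{23}\right) + \left(7 - 14400\right)} = \frac{1}{\left(3644 + \frac{29}{23}\right) - 14393} = \frac{1}{\frac{83841}{23} - 14393} = \frac{1}{- \frac{247198}{23}} = - \frac{23}{247198}$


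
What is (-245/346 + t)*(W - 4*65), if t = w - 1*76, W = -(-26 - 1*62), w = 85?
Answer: -246734/173 ≈ -1426.2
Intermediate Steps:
W = 88 (W = -(-26 - 62) = -1*(-88) = 88)
t = 9 (t = 85 - 1*76 = 85 - 76 = 9)
(-245/346 + t)*(W - 4*65) = (-245/346 + 9)*(88 - 4*65) = (-245*1/346 + 9)*(88 - 260) = (-245/346 + 9)*(-172) = (2869/346)*(-172) = -246734/173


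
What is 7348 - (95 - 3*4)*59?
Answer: 2451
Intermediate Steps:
7348 - (95 - 3*4)*59 = 7348 - (95 - 12)*59 = 7348 - 83*59 = 7348 - 1*4897 = 7348 - 4897 = 2451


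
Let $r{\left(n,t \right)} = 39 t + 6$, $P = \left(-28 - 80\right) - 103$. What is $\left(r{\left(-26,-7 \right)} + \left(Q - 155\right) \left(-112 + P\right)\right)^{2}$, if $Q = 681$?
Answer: $28956127225$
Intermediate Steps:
$P = -211$ ($P = -108 - 103 = -211$)
$r{\left(n,t \right)} = 6 + 39 t$
$\left(r{\left(-26,-7 \right)} + \left(Q - 155\right) \left(-112 + P\right)\right)^{2} = \left(\left(6 + 39 \left(-7\right)\right) + \left(681 - 155\right) \left(-112 - 211\right)\right)^{2} = \left(\left(6 - 273\right) + 526 \left(-323\right)\right)^{2} = \left(-267 - 169898\right)^{2} = \left(-170165\right)^{2} = 28956127225$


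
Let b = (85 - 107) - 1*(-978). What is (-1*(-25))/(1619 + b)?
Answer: 1/103 ≈ 0.0097087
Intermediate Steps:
b = 956 (b = -22 + 978 = 956)
(-1*(-25))/(1619 + b) = (-1*(-25))/(1619 + 956) = 25/2575 = 25*(1/2575) = 1/103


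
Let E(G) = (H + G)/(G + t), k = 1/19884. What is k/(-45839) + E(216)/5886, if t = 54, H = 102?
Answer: 8051209493/40236519832020 ≈ 0.00020010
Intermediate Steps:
k = 1/19884 ≈ 5.0292e-5
E(G) = (102 + G)/(54 + G) (E(G) = (102 + G)/(G + 54) = (102 + G)/(54 + G))
k/(-45839) + E(216)/5886 = (1/19884)/(-45839) + ((102 + 216)/(54 + 216))/5886 = (1/19884)*(-1/45839) + (318/270)*(1/5886) = -1/911462676 + ((1/270)*318)*(1/5886) = -1/911462676 + (53/45)*(1/5886) = -1/911462676 + 53/264870 = 8051209493/40236519832020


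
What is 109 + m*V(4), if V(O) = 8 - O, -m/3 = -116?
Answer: 1501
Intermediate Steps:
m = 348 (m = -3*(-116) = 348)
109 + m*V(4) = 109 + 348*(8 - 1*4) = 109 + 348*(8 - 4) = 109 + 348*4 = 109 + 1392 = 1501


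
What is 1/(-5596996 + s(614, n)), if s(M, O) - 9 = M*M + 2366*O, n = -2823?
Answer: -1/11899209 ≈ -8.4039e-8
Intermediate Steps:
s(M, O) = 9 + M² + 2366*O (s(M, O) = 9 + (M*M + 2366*O) = 9 + (M² + 2366*O) = 9 + M² + 2366*O)
1/(-5596996 + s(614, n)) = 1/(-5596996 + (9 + 614² + 2366*(-2823))) = 1/(-5596996 + (9 + 376996 - 6679218)) = 1/(-5596996 - 6302213) = 1/(-11899209) = -1/11899209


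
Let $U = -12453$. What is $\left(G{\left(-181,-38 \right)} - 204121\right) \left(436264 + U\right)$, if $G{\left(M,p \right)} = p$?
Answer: $-86524829949$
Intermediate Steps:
$\left(G{\left(-181,-38 \right)} - 204121\right) \left(436264 + U\right) = \left(-38 - 204121\right) \left(436264 - 12453\right) = \left(-204159\right) 423811 = -86524829949$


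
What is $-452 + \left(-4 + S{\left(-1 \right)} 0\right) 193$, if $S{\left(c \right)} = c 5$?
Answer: $-1224$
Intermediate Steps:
$S{\left(c \right)} = 5 c$
$-452 + \left(-4 + S{\left(-1 \right)} 0\right) 193 = -452 + \left(-4 + 5 \left(-1\right) 0\right) 193 = -452 + \left(-4 - 0\right) 193 = -452 + \left(-4 + 0\right) 193 = -452 - 772 = -1224$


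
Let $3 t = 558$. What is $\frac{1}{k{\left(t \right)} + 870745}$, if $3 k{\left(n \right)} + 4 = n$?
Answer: $\frac{3}{2612417} \approx 1.1484 \cdot 10^{-6}$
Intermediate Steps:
$t = 186$ ($t = \frac{1}{3} \cdot 558 = 186$)
$k{\left(n \right)} = - \frac{4}{3} + \frac{n}{3}$
$\frac{1}{k{\left(t \right)} + 870745} = \frac{1}{\left(- \frac{4}{3} + \frac{1}{3} \cdot 186\right) + 870745} = \frac{1}{\left(- \frac{4}{3} + 62\right) + 870745} = \frac{1}{\frac{182}{3} + 870745} = \frac{1}{\frac{2612417}{3}} = \frac{3}{2612417}$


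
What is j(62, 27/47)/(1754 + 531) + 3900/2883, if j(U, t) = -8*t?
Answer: 139405924/103206595 ≈ 1.3507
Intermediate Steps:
j(62, 27/47)/(1754 + 531) + 3900/2883 = (-216/47)/(1754 + 531) + 3900/2883 = -216/47/2285 + 3900*(1/2883) = -8*27/47*(1/2285) + 1300/961 = -216/47*1/2285 + 1300/961 = -216/107395 + 1300/961 = 139405924/103206595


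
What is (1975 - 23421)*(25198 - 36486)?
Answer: 242082448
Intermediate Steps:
(1975 - 23421)*(25198 - 36486) = -21446*(-11288) = 242082448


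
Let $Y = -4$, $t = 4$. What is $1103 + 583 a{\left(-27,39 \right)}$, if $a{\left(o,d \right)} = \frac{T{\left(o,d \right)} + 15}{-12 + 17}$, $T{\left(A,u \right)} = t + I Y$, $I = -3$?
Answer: $\frac{23588}{5} \approx 4717.6$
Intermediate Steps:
$T{\left(A,u \right)} = 16$ ($T{\left(A,u \right)} = 4 - -12 = 4 + 12 = 16$)
$a{\left(o,d \right)} = \frac{31}{5}$ ($a{\left(o,d \right)} = \frac{16 + 15}{-12 + 17} = \frac{31}{5}$)
$1103 + 583 a{\left(-27,39 \right)} = 1103 + 583 \cdot \frac{31}{5} = 1103 + \frac{18073}{5} = \frac{23588}{5}$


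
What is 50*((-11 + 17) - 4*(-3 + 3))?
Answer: 300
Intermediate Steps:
50*((-11 + 17) - 4*(-3 + 3)) = 50*(6 - 4*0) = 50*(6 + 0) = 50*6 = 300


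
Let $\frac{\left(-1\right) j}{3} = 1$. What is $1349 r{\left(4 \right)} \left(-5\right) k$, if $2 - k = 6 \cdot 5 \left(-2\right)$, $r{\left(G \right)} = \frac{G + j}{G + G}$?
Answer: $- \frac{209095}{4} \approx -52274.0$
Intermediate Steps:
$j = -3$ ($j = \left(-3\right) 1 = -3$)
$r{\left(G \right)} = \frac{-3 + G}{2 G}$ ($r{\left(G \right)} = \frac{G - 3}{G + G} = \frac{-3 + G}{2 G}$)
$k = 62$ ($k = 2 - 6 \cdot 5 \left(-2\right) = 2 - 30 \left(-2\right) = 2 - -60 = 2 + 60 = 62$)
$1349 r{\left(4 \right)} \left(-5\right) k = 1349 \frac{-3 + 4}{2 \cdot 4} \left(-5\right) 62 = 1349 \cdot \frac{1}{2} \cdot \frac{1}{4} \cdot 1 \left(-5\right) 62 = 1349 \cdot \frac{1}{8} \left(-5\right) 62 = 1349 \left(\left(- \frac{5}{8}\right) 62\right) = 1349 \left(- \frac{155}{4}\right) = - \frac{209095}{4}$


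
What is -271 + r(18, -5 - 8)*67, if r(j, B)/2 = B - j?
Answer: -4425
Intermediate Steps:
r(j, B) = -2*j + 2*B (r(j, B) = 2*(B - j) = -2*j + 2*B)
-271 + r(18, -5 - 8)*67 = -271 + (-2*18 + 2*(-5 - 8))*67 = -271 + (-36 + 2*(-13))*67 = -271 + (-36 - 26)*67 = -271 - 62*67 = -271 - 4154 = -4425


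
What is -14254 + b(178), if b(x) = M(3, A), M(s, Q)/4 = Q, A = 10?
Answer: -14214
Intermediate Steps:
M(s, Q) = 4*Q
b(x) = 40 (b(x) = 4*10 = 40)
-14254 + b(178) = -14254 + 40 = -14214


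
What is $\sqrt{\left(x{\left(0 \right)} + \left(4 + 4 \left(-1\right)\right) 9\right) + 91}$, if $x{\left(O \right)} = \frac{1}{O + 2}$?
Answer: $\frac{\sqrt{366}}{2} \approx 9.5656$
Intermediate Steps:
$x{\left(O \right)} = \frac{1}{2 + O}$
$\sqrt{\left(x{\left(0 \right)} + \left(4 + 4 \left(-1\right)\right) 9\right) + 91} = \sqrt{\left(\frac{1}{2 + 0} + \left(4 + 4 \left(-1\right)\right) 9\right) + 91} = \sqrt{\left(\frac{1}{2} + \left(4 - 4\right) 9\right) + 91} = \sqrt{\left(\frac{1}{2} + 0 \cdot 9\right) + 91} = \sqrt{\left(\frac{1}{2} + 0\right) + 91} = \sqrt{\frac{1}{2} + 91} = \sqrt{\frac{183}{2}} = \frac{\sqrt{366}}{2}$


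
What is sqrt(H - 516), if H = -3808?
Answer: 2*I*sqrt(1081) ≈ 65.757*I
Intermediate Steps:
sqrt(H - 516) = sqrt(-3808 - 516) = sqrt(-4324) = 2*I*sqrt(1081)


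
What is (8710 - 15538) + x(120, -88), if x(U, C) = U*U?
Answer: 7572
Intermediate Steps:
x(U, C) = U²
(8710 - 15538) + x(120, -88) = (8710 - 15538) + 120² = -6828 + 14400 = 7572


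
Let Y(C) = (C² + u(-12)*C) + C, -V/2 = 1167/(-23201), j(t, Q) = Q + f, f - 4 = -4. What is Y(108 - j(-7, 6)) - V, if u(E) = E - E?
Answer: 243747372/23201 ≈ 10506.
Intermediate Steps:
f = 0 (f = 4 - 4 = 0)
j(t, Q) = Q (j(t, Q) = Q + 0 = Q)
u(E) = 0
V = 2334/23201 (V = -2334/(-23201) = -2334*(-1)/23201 = -2*(-1167/23201) = 2334/23201 ≈ 0.10060)
Y(C) = C + C² (Y(C) = (C² + 0*C) + C = (C² + 0) + C = C² + C = C + C²)
Y(108 - j(-7, 6)) - V = (108 - 1*6)*(1 + (108 - 1*6)) - 1*2334/23201 = (108 - 6)*(1 + (108 - 6)) - 2334/23201 = 102*(1 + 102) - 2334/23201 = 102*103 - 2334/23201 = 10506 - 2334/23201 = 243747372/23201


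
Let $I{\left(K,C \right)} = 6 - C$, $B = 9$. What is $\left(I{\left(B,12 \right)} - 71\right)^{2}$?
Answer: $5929$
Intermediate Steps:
$\left(I{\left(B,12 \right)} - 71\right)^{2} = \left(\left(6 - 12\right) - 71\right)^{2} = \left(-6 - 71\right)^{2} = \left(-77\right)^{2} = 5929$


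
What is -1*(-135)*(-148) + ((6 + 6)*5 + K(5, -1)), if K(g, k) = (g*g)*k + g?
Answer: -19940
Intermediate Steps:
K(g, k) = g + k*g² (K(g, k) = g²*k + g = k*g² + g = g + k*g²)
-1*(-135)*(-148) + ((6 + 6)*5 + K(5, -1)) = -1*(-135)*(-148) + ((6 + 6)*5 + 5*(1 + 5*(-1))) = 135*(-148) + (12*5 + 5*(1 - 5)) = -19980 + (60 + 5*(-4)) = -19980 + (60 - 20) = -19980 + 40 = -19940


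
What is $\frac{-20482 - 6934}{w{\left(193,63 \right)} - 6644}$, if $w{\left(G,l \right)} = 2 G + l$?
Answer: $\frac{27416}{6195} \approx 4.4255$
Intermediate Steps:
$w{\left(G,l \right)} = l + 2 G$
$\frac{-20482 - 6934}{w{\left(193,63 \right)} - 6644} = \frac{-20482 - 6934}{\left(63 + 2 \cdot 193\right) - 6644} = - \frac{27416}{\left(63 + 386\right) - 6644} = - \frac{27416}{449 - 6644} = - \frac{27416}{-6195} = \left(-27416\right) \left(- \frac{1}{6195}\right) = \frac{27416}{6195}$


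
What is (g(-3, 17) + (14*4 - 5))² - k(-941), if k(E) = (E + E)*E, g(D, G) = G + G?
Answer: -1763737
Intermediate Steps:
g(D, G) = 2*G
k(E) = 2*E² (k(E) = (2*E)*E = 2*E²)
(g(-3, 17) + (14*4 - 5))² - k(-941) = (2*17 + (14*4 - 5))² - 2*(-941)² = (34 + (56 - 5))² - 2*885481 = (34 + 51)² - 1*1770962 = 85² - 1770962 = 7225 - 1770962 = -1763737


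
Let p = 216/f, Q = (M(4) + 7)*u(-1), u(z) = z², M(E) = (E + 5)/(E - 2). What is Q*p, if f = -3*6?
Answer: -138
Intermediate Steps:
M(E) = (5 + E)/(-2 + E)
f = -18
Q = 23/2 (Q = ((5 + 4)/(-2 + 4) + 7)*(-1)² = (9/2 + 7)*1 = (23/2)*1 = 23/2 ≈ 11.500)
p = -12 (p = 216/(-18) = 216*(-1/18) = -12)
Q*p = (23/2)*(-12) = -138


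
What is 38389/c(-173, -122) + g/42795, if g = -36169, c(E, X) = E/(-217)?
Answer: 356493767098/7403535 ≈ 48152.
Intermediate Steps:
c(E, X) = -E/217 (c(E, X) = E*(-1/217) = -E/217)
38389/c(-173, -122) + g/42795 = 38389/((-1/217*(-173))) - 36169/42795 = 38389/(173/217) - 36169*1/42795 = 38389*(217/173) - 36169/42795 = 8330413/173 - 36169/42795 = 356493767098/7403535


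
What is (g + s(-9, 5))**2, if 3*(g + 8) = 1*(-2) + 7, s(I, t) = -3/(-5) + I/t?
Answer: 12769/225 ≈ 56.751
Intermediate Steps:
s(I, t) = 3/5 + I/t (s(I, t) = -3*(-1/5) + I/t = 3/5 + I/t)
g = -19/3 (g = -8 + (1*(-2) + 7)/3 = -8 + (-2 + 7)/3 = -8 + (1/3)*5 = -8 + 5/3 = -19/3 ≈ -6.3333)
(g + s(-9, 5))**2 = (-19/3 + (3/5 - 9/5))**2 = (-19/3 - 6/5)**2 = (-113/15)**2 = 12769/225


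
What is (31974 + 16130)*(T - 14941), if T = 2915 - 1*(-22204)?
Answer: 489602512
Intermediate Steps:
T = 25119 (T = 2915 + 22204 = 25119)
(31974 + 16130)*(T - 14941) = (31974 + 16130)*(25119 - 14941) = 48104*10178 = 489602512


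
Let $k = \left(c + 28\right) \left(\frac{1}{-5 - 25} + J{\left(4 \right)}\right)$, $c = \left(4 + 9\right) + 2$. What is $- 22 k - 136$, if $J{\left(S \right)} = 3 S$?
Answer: $- \frac{171847}{15} \approx -11456.0$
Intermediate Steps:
$c = 15$ ($c = 13 + 2 = 15$)
$k = \frac{15437}{30}$ ($k = \left(15 + 28\right) \left(\frac{1}{-5 - 25} + 3 \cdot 4\right) = 43 \left(\frac{1}{-30} + 12\right) = 43 \left(- \frac{1}{30} + 12\right) = 43 \cdot \frac{359}{30} = \frac{15437}{30} \approx 514.57$)
$- 22 k - 136 = \left(-22\right) \frac{15437}{30} - 136 = - \frac{169807}{15} - 136 = - \frac{171847}{15}$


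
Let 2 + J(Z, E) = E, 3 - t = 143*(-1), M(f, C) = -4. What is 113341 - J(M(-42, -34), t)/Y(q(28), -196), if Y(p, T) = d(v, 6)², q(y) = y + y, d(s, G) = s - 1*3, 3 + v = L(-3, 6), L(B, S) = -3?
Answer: 1020053/9 ≈ 1.1334e+5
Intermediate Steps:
v = -6 (v = -3 - 3 = -6)
t = 146 (t = 3 - 143*(-1) = 3 - 1*(-143) = 3 + 143 = 146)
J(Z, E) = -2 + E
d(s, G) = -3 + s (d(s, G) = s - 3 = -3 + s)
q(y) = 2*y
Y(p, T) = 81 (Y(p, T) = (-3 - 6)² = (-9)² = 81)
113341 - J(M(-42, -34), t)/Y(q(28), -196) = 113341 - (-2 + 146)/81 = 113341 - 144/81 = 113341 - 1*16/9 = 113341 - 16/9 = 1020053/9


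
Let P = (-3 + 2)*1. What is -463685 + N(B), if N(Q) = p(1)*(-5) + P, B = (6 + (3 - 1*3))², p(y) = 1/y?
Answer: -463691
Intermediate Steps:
p(y) = 1/y
P = -1 (P = -1*1 = -1)
B = 36 (B = (6 + (3 - 3))² = (6 + 0)² = 6² = 36)
N(Q) = -6 (N(Q) = -5/1 - 1 = 1*(-5) - 1 = -5 - 1 = -6)
-463685 + N(B) = -463685 - 6 = -463691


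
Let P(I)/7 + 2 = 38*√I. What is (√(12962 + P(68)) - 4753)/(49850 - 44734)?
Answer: -4753/5116 + √(3237 + 133*√17)/2558 ≈ -0.90499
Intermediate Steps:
P(I) = -14 + 266*√I (P(I) = -14 + 7*(38*√I) = -14 + 266*√I)
(√(12962 + P(68)) - 4753)/(49850 - 44734) = (√(12962 + (-14 + 266*√68)) - 4753)/(49850 - 44734) = (√(12962 + (-14 + 266*(2*√17))) - 4753)/5116 = (√(12962 + (-14 + 532*√17)) - 4753)*(1/5116) = (√(12948 + 532*√17) - 4753)*(1/5116) = (-4753 + √(12948 + 532*√17))*(1/5116) = -4753/5116 + √(12948 + 532*√17)/5116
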